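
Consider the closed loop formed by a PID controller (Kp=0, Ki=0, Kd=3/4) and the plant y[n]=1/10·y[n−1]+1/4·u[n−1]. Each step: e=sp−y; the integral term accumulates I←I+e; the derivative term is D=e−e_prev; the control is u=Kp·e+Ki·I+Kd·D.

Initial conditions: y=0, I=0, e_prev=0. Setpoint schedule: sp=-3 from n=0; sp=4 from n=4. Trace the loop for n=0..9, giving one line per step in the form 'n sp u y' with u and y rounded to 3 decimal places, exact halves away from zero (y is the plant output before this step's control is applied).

0 -3 -2.250 0.000
1 -3 0.422 -0.563
2 -3 -0.459 0.049
3 -3 0.119 -0.110
4 4 5.154 0.019
5 4 -0.954 1.290
6 4 1.050 -0.109
7 4 -0.271 0.251
8 4 0.221 -0.043
9 4 -0.070 0.051

(exact arithmetic carried between steps; '≈' marks a value shown rounded to 6 d.p. or computed from one; I and e_prev carry over from the previous line; the table rounds u and y to 3 d.p., halves away from zero)
n=0: y=0, sp=-3, e=sp−y=-3; I=-3, D=e−e_prev=-3; u=0·(-3)+0·(-3)+3/4·(-3)=-2.25; next y=1/10·0+1/4·(-2.25)=-0.5625
n=1: y=-0.5625, sp=-3, e=sp−y=-2.4375; I=-5.4375, D=e−e_prev=0.5625; u=0·(-2.4375)+0·(-5.4375)+3/4·0.5625=0.421875; next y=1/10·(-0.5625)+1/4·0.421875≈0.049219
n=2: y≈0.049219, sp=-3, e=sp−y≈-3.049219; I≈-8.486719, D=e−e_prev≈-0.611719; u=0·(-3.049219)+0·(-8.486719)+3/4·(-0.611719)≈-0.458789; next y=1/10·0.049219+1/4·(-0.458789)≈-0.109775
n=3: y≈-0.109775, sp=-3, e=sp−y≈-2.890225; I≈-11.376943, D=e−e_prev≈0.158994; u=0·(-2.890225)+0·(-11.376943)+3/4·0.158994≈0.119246; next y=1/10·(-0.109775)+1/4·0.119246≈0.018834
n=4: y≈0.018834, sp=4, e=sp−y≈3.981166; I≈-7.395777, D=e−e_prev≈6.871391; u=0·3.981166+0·(-7.395777)+3/4·6.871391≈5.153543; next y=1/10·0.018834+1/4·5.153543≈1.290269
n=5: y≈1.290269, sp=4, e=sp−y≈2.709731; I≈-4.686046, D=e−e_prev≈-1.271435; u=0·2.709731+0·(-4.686046)+3/4·(-1.271435)≈-0.953576; next y=1/10·1.290269+1/4·(-0.953576)≈-0.109367
n=6: y≈-0.109367, sp=4, e=sp−y≈4.109367; I≈-0.576679, D=e−e_prev≈1.399636; u=0·4.109367+0·(-0.576679)+3/4·1.399636≈1.049727; next y=1/10·(-0.109367)+1/4·1.049727≈0.251495
n=7: y≈0.251495, sp=4, e=sp−y≈3.748505; I≈3.171826, D=e−e_prev≈-0.360862; u=0·3.748505+0·3.171826+3/4·(-0.360862)≈-0.270647; next y=1/10·0.251495+1/4·(-0.270647)≈-0.042512
n=8: y≈-0.042512, sp=4, e=sp−y≈4.042512; I≈7.214338, D=e−e_prev≈0.294007; u=0·4.042512+0·7.214338+3/4·0.294007≈0.220505; next y=1/10·(-0.042512)+1/4·0.220505≈0.050875
n=9: y≈0.050875, sp=4, e=sp−y≈3.949125; I≈11.163463, D=e−e_prev≈-0.093387; u=0·3.949125+0·11.163463+3/4·(-0.093387)≈-0.070040; next y=1/10·0.050875+1/4·(-0.070040)≈-0.012423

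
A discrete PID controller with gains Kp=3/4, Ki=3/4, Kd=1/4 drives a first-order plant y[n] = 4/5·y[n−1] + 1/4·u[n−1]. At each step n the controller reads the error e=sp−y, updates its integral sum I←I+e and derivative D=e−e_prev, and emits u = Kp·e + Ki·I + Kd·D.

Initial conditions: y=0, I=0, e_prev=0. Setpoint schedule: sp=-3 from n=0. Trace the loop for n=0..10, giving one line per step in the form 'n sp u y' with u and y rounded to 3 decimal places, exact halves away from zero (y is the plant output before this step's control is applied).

(exact arithmetic carried between steps; '≈' marks a value shown rounded to 6 d.p. or computed from one; I and e_prev carry over from the previous line; the table rounds u and y to 3 d.p., halves away from zero)
n=0: y=0, sp=-3, e=sp−y=-3; I=-3, D=e−e_prev=-3; u=3/4·(-3)+3/4·(-3)+1/4·(-3)=-5.25; next y=4/5·0+1/4·(-5.25)=-1.3125
n=1: y=-1.3125, sp=-3, e=sp−y=-1.6875; I=-4.6875, D=e−e_prev=1.3125; u=3/4·(-1.6875)+3/4·(-4.6875)+1/4·1.3125=-4.453125; next y=4/5·(-1.3125)+1/4·(-4.453125)≈-2.163281
n=2: y≈-2.163281, sp=-3, e=sp−y≈-0.836719; I≈-5.524219, D=e−e_prev≈0.850781; u=3/4·(-0.836719)+3/4·(-5.524219)+1/4·0.850781≈-4.558008; next y=4/5·(-2.163281)+1/4·(-4.558008)≈-2.870127
n=3: y≈-2.870127, sp=-3, e=sp−y≈-0.129873; I≈-5.654092, D=e−e_prev≈0.706846; u=3/4·(-0.129873)+3/4·(-5.654092)+1/4·0.706846≈-4.161262; next y=4/5·(-2.870127)+1/4·(-4.161262)≈-3.336417
n=4: y≈-3.336417, sp=-3, e=sp−y≈0.336417; I≈-5.317675, D=e−e_prev≈0.466290; u=3/4·0.336417+3/4·(-5.317675)+1/4·0.466290≈-3.619371; next y=4/5·(-3.336417)+1/4·(-3.619371)≈-3.573976
n=5: y≈-3.573976, sp=-3, e=sp−y≈0.573976; I≈-4.743698, D=e−e_prev≈0.237559; u=3/4·0.573976+3/4·(-4.743698)+1/4·0.237559≈-3.067902; next y=4/5·(-3.573976)+1/4·(-3.067902)≈-3.626156
n=6: y≈-3.626156, sp=-3, e=sp−y≈0.626156; I≈-4.117542, D=e−e_prev≈0.052180; u=3/4·0.626156+3/4·(-4.117542)+1/4·0.052180≈-2.605494; next y=4/5·(-3.626156)+1/4·(-2.605494)≈-3.552299
n=7: y≈-3.552299, sp=-3, e=sp−y≈0.552299; I≈-3.565243, D=e−e_prev≈-0.073858; u=3/4·0.552299+3/4·(-3.565243)+1/4·(-0.073858)≈-2.278173; next y=4/5·(-3.552299)+1/4·(-2.278173)≈-3.411382
n=8: y≈-3.411382, sp=-3, e=sp−y≈0.411382; I≈-3.153861, D=e−e_prev≈-0.140917; u=3/4·0.411382+3/4·(-3.153861)+1/4·(-0.140917)≈-2.092088; next y=4/5·(-3.411382)+1/4·(-2.092088)≈-3.252128
n=9: y≈-3.252128, sp=-3, e=sp−y≈0.252128; I≈-2.901733, D=e−e_prev≈-0.159254; u=3/4·0.252128+3/4·(-2.901733)+1/4·(-0.159254)≈-2.027018; next y=4/5·(-3.252128)+1/4·(-2.027018)≈-3.108457
n=10: y≈-3.108457, sp=-3, e=sp−y≈0.108457; I≈-2.793277, D=e−e_prev≈-0.143671; u=3/4·0.108457+3/4·(-2.793277)+1/4·(-0.143671)≈-2.049533; next y=4/5·(-3.108457)+1/4·(-2.049533)≈-2.999148

0 -3 -5.250 0.000
1 -3 -4.453 -1.313
2 -3 -4.558 -2.163
3 -3 -4.161 -2.870
4 -3 -3.619 -3.336
5 -3 -3.068 -3.574
6 -3 -2.605 -3.626
7 -3 -2.278 -3.552
8 -3 -2.092 -3.411
9 -3 -2.027 -3.252
10 -3 -2.050 -3.108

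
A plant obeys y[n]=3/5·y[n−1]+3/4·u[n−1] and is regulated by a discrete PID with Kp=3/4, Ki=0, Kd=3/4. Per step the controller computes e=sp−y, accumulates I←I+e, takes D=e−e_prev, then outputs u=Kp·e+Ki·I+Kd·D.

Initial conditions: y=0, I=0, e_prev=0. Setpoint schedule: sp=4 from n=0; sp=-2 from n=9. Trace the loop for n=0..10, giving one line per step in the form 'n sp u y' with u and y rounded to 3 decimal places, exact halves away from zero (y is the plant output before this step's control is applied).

0 4 6.000 0.000
1 4 -3.750 4.500
2 4 6.544 -0.113
3 4 -4.345 4.840
4 4 7.162 -0.354
5 4 -5.004 5.159
6 4 7.856 -0.658
7 4 -5.739 5.497
8 4 8.632 -1.006
9 -2 -15.560 5.870
10 -2 15.124 -8.148

(exact arithmetic carried between steps; '≈' marks a value shown rounded to 6 d.p. or computed from one; I and e_prev carry over from the previous line; the table rounds u and y to 3 d.p., halves away from zero)
n=0: y=0, sp=4, e=sp−y=4; I=4, D=e−e_prev=4; u=3/4·4+0·4+3/4·4=6; next y=3/5·0+3/4·6=4.5
n=1: y=4.5, sp=4, e=sp−y=-0.5; I=3.5, D=e−e_prev=-4.5; u=3/4·(-0.5)+0·3.5+3/4·(-4.5)=-3.75; next y=3/5·4.5+3/4·(-3.75)=-0.1125
n=2: y=-0.1125, sp=4, e=sp−y=4.1125; I=7.6125, D=e−e_prev=4.6125; u=3/4·4.1125+0·7.6125+3/4·4.6125=6.54375; next y=3/5·(-0.1125)+3/4·6.54375≈4.840313
n=3: y≈4.840313, sp=4, e=sp−y≈-0.840313; I≈6.772188, D=e−e_prev≈-4.952813; u=3/4·(-0.840313)+0·6.772188+3/4·(-4.952813)≈-4.344844; next y=3/5·4.840313+3/4·(-4.344844)≈-0.354445
n=4: y≈-0.354445, sp=4, e=sp−y≈4.354445; I≈11.126633, D=e−e_prev≈5.194758; u=3/4·4.354445+0·11.126633+3/4·5.194758≈7.161902; next y=3/5·(-0.354445)+3/4·7.161902≈5.158760
n=5: y≈5.158760, sp=4, e=sp−y≈-1.158760; I≈9.967873, D=e−e_prev≈-5.513205; u=3/4·(-1.158760)+0·9.967873+3/4·(-5.513205)≈-5.003973; next y=3/5·5.158760+3/4·(-5.003973)≈-0.657724
n=6: y≈-0.657724, sp=4, e=sp−y≈4.657724; I≈14.625598, D=e−e_prev≈5.816484; u=3/4·4.657724+0·14.625598+3/4·5.816484≈7.855656; next y=3/5·(-0.657724)+3/4·7.855656≈5.497107
n=7: y≈5.497107, sp=4, e=sp−y≈-1.497107; I≈13.128490, D=e−e_prev≈-6.154832; u=3/4·(-1.497107)+0·13.128490+3/4·(-6.154832)≈-5.738954; next y=3/5·5.497107+3/4·(-5.738954)≈-1.005951
n=8: y≈-1.005951, sp=4, e=sp−y≈5.005951; I≈18.134441, D=e−e_prev≈6.503059; u=3/4·5.005951+0·18.134441+3/4·6.503059≈8.631758; next y=3/5·(-1.005951)+3/4·8.631758≈5.870247
n=9: y≈5.870247, sp=-2, e=sp−y≈-7.870247; I≈10.264194, D=e−e_prev≈-12.876199; u=3/4·(-7.870247)+0·10.264194+3/4·(-12.876199)≈-15.559835; next y=3/5·5.870247+3/4·(-15.559835)≈-8.147728
n=10: y≈-8.147728, sp=-2, e=sp−y≈6.147728; I≈16.411921, D=e−e_prev≈14.017975; u=3/4·6.147728+0·16.411921+3/4·14.017975≈15.124277; next y=3/5·(-8.147728)+3/4·15.124277≈6.454571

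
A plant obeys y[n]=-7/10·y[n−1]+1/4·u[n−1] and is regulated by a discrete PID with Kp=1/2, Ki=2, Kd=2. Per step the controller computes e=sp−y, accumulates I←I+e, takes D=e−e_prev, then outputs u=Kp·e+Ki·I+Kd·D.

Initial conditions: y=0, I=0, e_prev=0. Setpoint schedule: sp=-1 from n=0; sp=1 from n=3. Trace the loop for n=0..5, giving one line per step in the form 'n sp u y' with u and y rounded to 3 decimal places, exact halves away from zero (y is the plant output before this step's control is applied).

(exact arithmetic carried between steps; '≈' marks a value shown rounded to 6 d.p. or computed from one; I and e_prev carry over from the previous line; the table rounds u and y to 3 d.p., halves away from zero)
n=0: y=0, sp=-1, e=sp−y=-1; I=-1, D=e−e_prev=-1; u=1/2·(-1)+2·(-1)+2·(-1)=-4.5; next y=-7/10·0+1/4·(-4.5)=-1.125
n=1: y=-1.125, sp=-1, e=sp−y=0.125; I=-0.875, D=e−e_prev=1.125; u=1/2·0.125+2·(-0.875)+2·1.125=0.5625; next y=-7/10·(-1.125)+1/4·0.5625=0.928125
n=2: y=0.928125, sp=-1, e=sp−y=-1.928125; I=-2.803125, D=e−e_prev=-2.053125; u=1/2·(-1.928125)+2·(-2.803125)+2·(-2.053125)≈-10.676563; next y=-7/10·0.928125+1/4·(-10.676563)≈-3.318828
n=3: y≈-3.318828, sp=1, e=sp−y≈4.318828; I≈1.515703, D=e−e_prev≈6.246953; u=1/2·4.318828+2·1.515703+2·6.246953≈17.684727; next y=-7/10·(-3.318828)+1/4·17.684727≈6.744361
n=4: y≈6.744361, sp=1, e=sp−y≈-5.744361; I≈-4.228658, D=e−e_prev≈-10.063189; u=1/2·(-5.744361)+2·(-4.228658)+2·(-10.063189)≈-31.455876; next y=-7/10·6.744361+1/4·(-31.455876)≈-12.585022
n=5: y≈-12.585022, sp=1, e=sp−y≈13.585022; I≈9.356364, D=e−e_prev≈19.329383; u=1/2·13.585022+2·9.356364+2·19.329383≈64.164005; next y=-7/10·(-12.585022)+1/4·64.164005≈24.850517

0 -1 -4.500 0.000
1 -1 0.563 -1.125
2 -1 -10.677 0.928
3 1 17.685 -3.319
4 1 -31.456 6.744
5 1 64.164 -12.585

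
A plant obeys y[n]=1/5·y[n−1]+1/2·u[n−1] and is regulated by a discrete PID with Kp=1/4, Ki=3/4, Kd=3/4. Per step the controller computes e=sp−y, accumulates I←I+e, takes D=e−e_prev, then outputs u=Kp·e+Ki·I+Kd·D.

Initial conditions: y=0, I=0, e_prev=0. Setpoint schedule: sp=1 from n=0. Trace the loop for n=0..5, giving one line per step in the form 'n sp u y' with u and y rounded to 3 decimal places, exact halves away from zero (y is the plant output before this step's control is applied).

(exact arithmetic carried between steps; '≈' marks a value shown rounded to 6 d.p. or computed from one; I and e_prev carry over from the previous line; the table rounds u and y to 3 d.p., halves away from zero)
n=0: y=0, sp=1, e=sp−y=1; I=1, D=e−e_prev=1; u=1/4·1+3/4·1+3/4·1=1.75; next y=1/5·0+1/2·1.75=0.875
n=1: y=0.875, sp=1, e=sp−y=0.125; I=1.125, D=e−e_prev=-0.875; u=1/4·0.125+3/4·1.125+3/4·(-0.875)=0.21875; next y=1/5·0.875+1/2·0.21875=0.284375
n=2: y=0.284375, sp=1, e=sp−y=0.715625; I=1.840625, D=e−e_prev=0.590625; u=1/4·0.715625+3/4·1.840625+3/4·0.590625≈2.002344; next y=1/5·0.284375+1/2·2.002344≈1.058047
n=3: y≈1.058047, sp=1, e=sp−y≈-0.058047; I≈1.782578, D=e−e_prev≈-0.773672; u=1/4·(-0.058047)+3/4·1.782578+3/4·(-0.773672)≈0.742168; next y=1/5·1.058047+1/2·0.742168≈0.582693
n=4: y≈0.582693, sp=1, e=sp−y≈0.417307; I≈2.199885, D=e−e_prev≈0.475354; u=1/4·0.417307+3/4·2.199885+3/4·0.475354≈2.110755; next y=1/5·0.582693+1/2·2.110755≈1.171916
n=5: y≈1.171916, sp=1, e=sp−y≈-0.171916; I≈2.027968, D=e−e_prev≈-0.589223; u=1/4·(-0.171916)+3/4·2.027968+3/4·(-0.589223)≈1.036080; next y=1/5·1.171916+1/2·1.036080≈0.752423

0 1 1.750 0.000
1 1 0.219 0.875
2 1 2.002 0.284
3 1 0.742 1.058
4 1 2.111 0.583
5 1 1.036 1.172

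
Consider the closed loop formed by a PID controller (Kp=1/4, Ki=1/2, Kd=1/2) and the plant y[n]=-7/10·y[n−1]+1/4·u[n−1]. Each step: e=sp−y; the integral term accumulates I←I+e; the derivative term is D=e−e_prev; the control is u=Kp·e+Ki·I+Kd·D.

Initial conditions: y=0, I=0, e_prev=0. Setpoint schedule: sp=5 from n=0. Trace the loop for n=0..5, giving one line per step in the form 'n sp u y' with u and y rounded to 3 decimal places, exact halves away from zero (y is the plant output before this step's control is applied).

0 5 6.250 0.000
1 5 4.297 1.563
2 5 8.774 -0.020
3 5 7.710 2.207
4 5 12.501 0.382
5 5 10.803 2.858

(exact arithmetic carried between steps; '≈' marks a value shown rounded to 6 d.p. or computed from one; I and e_prev carry over from the previous line; the table rounds u and y to 3 d.p., halves away from zero)
n=0: y=0, sp=5, e=sp−y=5; I=5, D=e−e_prev=5; u=1/4·5+1/2·5+1/2·5=6.25; next y=-7/10·0+1/4·6.25=1.5625
n=1: y=1.5625, sp=5, e=sp−y=3.4375; I=8.4375, D=e−e_prev=-1.5625; u=1/4·3.4375+1/2·8.4375+1/2·(-1.5625)=4.296875; next y=-7/10·1.5625+1/4·4.296875≈-0.019531
n=2: y≈-0.019531, sp=5, e=sp−y≈5.019531; I≈13.457031, D=e−e_prev≈1.582031; u=1/4·5.019531+1/2·13.457031+1/2·1.582031≈8.774414; next y=-7/10·(-0.019531)+1/4·8.774414≈2.207275
n=3: y≈2.207275, sp=5, e=sp−y≈2.792725; I≈16.249756, D=e−e_prev≈-2.226807; u=1/4·2.792725+1/2·16.249756+1/2·(-2.226807)≈7.709656; next y=-7/10·2.207275+1/4·7.709656≈0.382321
n=4: y≈0.382321, sp=5, e=sp−y≈4.617679; I≈20.867435, D=e−e_prev≈1.824954; u=1/4·4.617679+1/2·20.867435+1/2·1.824954≈12.500614; next y=-7/10·0.382321+1/4·12.500614≈2.857529
n=5: y≈2.857529, sp=5, e=sp−y≈2.142471; I≈23.009906, D=e−e_prev≈-2.475208; u=1/4·2.142471+1/2·23.009906+1/2·(-2.475208)≈10.802967; next y=-7/10·2.857529+1/4·10.802967≈0.700472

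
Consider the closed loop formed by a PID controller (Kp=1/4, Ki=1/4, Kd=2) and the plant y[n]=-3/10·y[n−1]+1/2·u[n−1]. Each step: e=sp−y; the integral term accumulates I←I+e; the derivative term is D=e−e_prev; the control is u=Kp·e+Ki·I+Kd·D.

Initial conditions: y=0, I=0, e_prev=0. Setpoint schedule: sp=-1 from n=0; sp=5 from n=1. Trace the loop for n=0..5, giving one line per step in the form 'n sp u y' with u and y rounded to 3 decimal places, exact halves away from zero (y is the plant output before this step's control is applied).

(exact arithmetic carried between steps; '≈' marks a value shown rounded to 6 d.p. or computed from one; I and e_prev carry over from the previous line; the table rounds u and y to 3 d.p., halves away from zero)
n=0: y=0, sp=-1, e=sp−y=-1; I=-1, D=e−e_prev=-1; u=1/4·(-1)+1/4·(-1)+2·(-1)=-2.5; next y=-3/10·0+1/2·(-2.5)=-1.25
n=1: y=-1.25, sp=5, e=sp−y=6.25; I=5.25, D=e−e_prev=7.25; u=1/4·6.25+1/4·5.25+2·7.25=17.375; next y=-3/10·(-1.25)+1/2·17.375=9.0625
n=2: y=9.0625, sp=5, e=sp−y=-4.0625; I=1.1875, D=e−e_prev=-10.3125; u=1/4·(-4.0625)+1/4·1.1875+2·(-10.3125)=-21.34375; next y=-3/10·9.0625+1/2·(-21.34375)=-13.390625
n=3: y=-13.390625, sp=5, e=sp−y=18.390625; I=19.578125, D=e−e_prev=22.453125; u=1/4·18.390625+1/4·19.578125+2·22.453125≈54.398438; next y=-3/10·(-13.390625)+1/2·54.398438≈31.216406
n=4: y≈31.216406, sp=5, e=sp−y≈-26.216406; I≈-6.638281, D=e−e_prev≈-44.607031; u=1/4·(-26.216406)+1/4·(-6.638281)+2·(-44.607031)≈-97.427734; next y=-3/10·31.216406+1/2·(-97.427734)≈-58.078789
n=5: y≈-58.078789, sp=5, e=sp−y≈63.078789; I≈56.440508, D=e−e_prev≈89.295195; u=1/4·63.078789+1/4·56.440508+2·89.295195≈208.470215; next y=-3/10·(-58.078789)+1/2·208.470215≈121.658744

0 -1 -2.500 0.000
1 5 17.375 -1.250
2 5 -21.344 9.063
3 5 54.398 -13.391
4 5 -97.428 31.216
5 5 208.470 -58.079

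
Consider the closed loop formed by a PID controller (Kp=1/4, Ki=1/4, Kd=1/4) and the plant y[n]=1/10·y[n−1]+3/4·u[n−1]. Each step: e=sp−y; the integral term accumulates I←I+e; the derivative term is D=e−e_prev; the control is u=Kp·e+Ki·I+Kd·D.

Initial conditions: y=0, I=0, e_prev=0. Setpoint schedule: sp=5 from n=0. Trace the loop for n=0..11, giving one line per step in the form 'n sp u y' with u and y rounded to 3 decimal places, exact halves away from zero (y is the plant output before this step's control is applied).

(exact arithmetic carried between steps; '≈' marks a value shown rounded to 6 d.p. or computed from one; I and e_prev carry over from the previous line; the table rounds u and y to 3 d.p., halves away from zero)
n=0: y=0, sp=5, e=sp−y=5; I=5, D=e−e_prev=5; u=1/4·5+1/4·5+1/4·5=3.75; next y=1/10·0+3/4·3.75=2.8125
n=1: y=2.8125, sp=5, e=sp−y=2.1875; I=7.1875, D=e−e_prev=-2.8125; u=1/4·2.1875+1/4·7.1875+1/4·(-2.8125)=1.640625; next y=1/10·2.8125+3/4·1.640625≈1.511719
n=2: y≈1.511719, sp=5, e=sp−y≈3.488281; I≈10.675781, D=e−e_prev≈1.300781; u=1/4·3.488281+1/4·10.675781+1/4·1.300781≈3.866211; next y=1/10·1.511719+3/4·3.866211≈3.050830
n=3: y≈3.050830, sp=5, e=sp−y≈1.949170; I≈12.624951, D=e−e_prev≈-1.539111; u=1/4·1.949170+1/4·12.624951+1/4·(-1.539111)≈3.258752; next y=1/10·3.050830+3/4·3.258752≈2.749147
n=4: y≈2.749147, sp=5, e=sp−y≈2.250853; I≈14.875804, D=e−e_prev≈0.301683; u=1/4·2.250853+1/4·14.875804+1/4·0.301683≈4.357085; next y=1/10·2.749147+3/4·4.357085≈3.542728
n=5: y≈3.542728, sp=5, e=sp−y≈1.457272; I≈16.333075, D=e−e_prev≈-0.793581; u=1/4·1.457272+1/4·16.333075+1/4·(-0.793581)≈4.249192; next y=1/10·3.542728+3/4·4.249192≈3.541166
n=6: y≈3.541166, sp=5, e=sp−y≈1.458834; I≈17.791909, D=e−e_prev≈0.001562; u=1/4·1.458834+1/4·17.791909+1/4·0.001562≈4.813076; next y=1/10·3.541166+3/4·4.813076≈3.963924
n=7: y≈3.963924, sp=5, e=sp−y≈1.036076; I≈18.827985, D=e−e_prev≈-0.422757; u=1/4·1.036076+1/4·18.827985+1/4·(-0.422757)≈4.860326; next y=1/10·3.963924+3/4·4.860326≈4.041637
n=8: y≈4.041637, sp=5, e=sp−y≈0.958363; I≈19.786348, D=e−e_prev≈-0.077713; u=1/4·0.958363+1/4·19.786348+1/4·(-0.077713)≈5.166750; next y=1/10·4.041637+3/4·5.166750≈4.279226
n=9: y≈4.279226, sp=5, e=sp−y≈0.720774; I≈20.507122, D=e−e_prev≈-0.237589; u=1/4·0.720774+1/4·20.507122+1/4·(-0.237589)≈5.247577; next y=1/10·4.279226+3/4·5.247577≈4.363605
n=10: y≈4.363605, sp=5, e=sp−y≈0.636395; I≈21.143517, D=e−e_prev≈-0.084379; u=1/4·0.636395+1/4·21.143517+1/4·(-0.084379)≈5.423883; next y=1/10·4.363605+3/4·5.423883≈4.504273
n=11: y≈4.504273, sp=5, e=sp−y≈0.495727; I≈21.639244, D=e−e_prev≈-0.140668; u=1/4·0.495727+1/4·21.639244+1/4·(-0.140668)≈5.498576; next y=1/10·4.504273+3/4·5.498576≈4.574359

0 5 3.750 0.000
1 5 1.641 2.813
2 5 3.866 1.512
3 5 3.259 3.051
4 5 4.357 2.749
5 5 4.249 3.543
6 5 4.813 3.541
7 5 4.860 3.964
8 5 5.167 4.042
9 5 5.248 4.279
10 5 5.424 4.364
11 5 5.499 4.504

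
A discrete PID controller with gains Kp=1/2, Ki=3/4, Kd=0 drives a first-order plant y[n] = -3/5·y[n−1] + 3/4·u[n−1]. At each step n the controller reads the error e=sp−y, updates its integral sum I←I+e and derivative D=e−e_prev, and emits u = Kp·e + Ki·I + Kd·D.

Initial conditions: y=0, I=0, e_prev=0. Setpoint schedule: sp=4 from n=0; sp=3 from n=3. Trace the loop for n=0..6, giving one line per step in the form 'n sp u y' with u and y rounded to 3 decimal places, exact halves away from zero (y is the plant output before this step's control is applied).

0 4 5.000 0.000
1 4 3.313 3.750
2 4 7.895 0.234
3 3 2.536 5.780
4 3 9.634 -1.566
5 3 0.895 8.165
6 3 12.512 -4.228

(exact arithmetic carried between steps; '≈' marks a value shown rounded to 6 d.p. or computed from one; I and e_prev carry over from the previous line; the table rounds u and y to 3 d.p., halves away from zero)
n=0: y=0, sp=4, e=sp−y=4; I=4, D=e−e_prev=4; u=1/2·4+3/4·4+0·4=5; next y=-3/5·0+3/4·5=3.75
n=1: y=3.75, sp=4, e=sp−y=0.25; I=4.25, D=e−e_prev=-3.75; u=1/2·0.25+3/4·4.25+0·(-3.75)=3.3125; next y=-3/5·3.75+3/4·3.3125=0.234375
n=2: y=0.234375, sp=4, e=sp−y=3.765625; I=8.015625, D=e−e_prev=3.515625; u=1/2·3.765625+3/4·8.015625+0·3.515625≈7.894531; next y=-3/5·0.234375+3/4·7.894531≈5.780273
n=3: y≈5.780273, sp=3, e=sp−y≈-2.780273; I≈5.235352, D=e−e_prev≈-6.545898; u=1/2·(-2.780273)+3/4·5.235352+0·(-6.545898)≈2.536377; next y=-3/5·5.780273+3/4·2.536377≈-1.565881
n=4: y≈-1.565881, sp=3, e=sp−y≈4.565881; I≈9.801233, D=e−e_prev≈7.346155; u=1/2·4.565881+3/4·9.801233+0·7.346155≈9.633865; next y=-3/5·(-1.565881)+3/4·9.633865≈8.164928
n=5: y≈8.164928, sp=3, e=sp−y≈-5.164928; I≈4.636305, D=e−e_prev≈-9.730809; u=1/2·(-5.164928)+3/4·4.636305+0·(-9.730809)≈0.894765; next y=-3/5·8.164928+3/4·0.894765≈-4.227883
n=6: y≈-4.227883, sp=3, e=sp−y≈7.227883; I≈11.864188, D=e−e_prev≈12.392811; u=1/2·7.227883+3/4·11.864188+0·12.392811≈12.512083; next y=-3/5·(-4.227883)+3/4·12.512083≈11.920792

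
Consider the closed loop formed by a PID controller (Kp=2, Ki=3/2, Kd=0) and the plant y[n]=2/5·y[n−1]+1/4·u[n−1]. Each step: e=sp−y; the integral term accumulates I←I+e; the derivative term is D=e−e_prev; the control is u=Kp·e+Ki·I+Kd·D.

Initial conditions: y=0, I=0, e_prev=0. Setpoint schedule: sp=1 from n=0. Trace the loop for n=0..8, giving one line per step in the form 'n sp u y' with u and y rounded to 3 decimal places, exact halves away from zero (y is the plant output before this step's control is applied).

0 1 3.500 0.000
1 1 1.938 0.875
2 1 2.267 0.834
3 1 2.284 0.901
4 1 2.326 0.931
5 1 2.349 0.954
6 1 2.366 0.969
7 1 2.377 0.979
8 1 2.385 0.986

(exact arithmetic carried between steps; '≈' marks a value shown rounded to 6 d.p. or computed from one; I and e_prev carry over from the previous line; the table rounds u and y to 3 d.p., halves away from zero)
n=0: y=0, sp=1, e=sp−y=1; I=1, D=e−e_prev=1; u=2·1+3/2·1+0·1=3.5; next y=2/5·0+1/4·3.5=0.875
n=1: y=0.875, sp=1, e=sp−y=0.125; I=1.125, D=e−e_prev=-0.875; u=2·0.125+3/2·1.125+0·(-0.875)=1.9375; next y=2/5·0.875+1/4·1.9375=0.834375
n=2: y=0.834375, sp=1, e=sp−y=0.165625; I=1.290625, D=e−e_prev=0.040625; u=2·0.165625+3/2·1.290625+0·0.040625≈2.267188; next y=2/5·0.834375+1/4·2.267188≈0.900547
n=3: y≈0.900547, sp=1, e=sp−y≈0.099453; I≈1.390078, D=e−e_prev≈-0.066172; u=2·0.099453+3/2·1.390078+0·(-0.066172)≈2.284023; next y=2/5·0.900547+1/4·2.284023≈0.931225
n=4: y≈0.931225, sp=1, e=sp−y≈0.068775; I≈1.458854, D=e−e_prev≈-0.030678; u=2·0.068775+3/2·1.458854+0·(-0.030678)≈2.325831; next y=2/5·0.931225+1/4·2.325831≈0.953948
n=5: y≈0.953948, sp=1, e=sp−y≈0.046052; I≈1.504906, D=e−e_prev≈-0.022723; u=2·0.046052+3/2·1.504906+0·(-0.022723)≈2.349464; next y=2/5·0.953948+1/4·2.349464≈0.968945
n=6: y≈0.968945, sp=1, e=sp−y≈0.031055; I≈1.535961, D=e−e_prev≈-0.014997; u=2·0.031055+3/2·1.535961+0·(-0.014997)≈2.366052; next y=2/5·0.968945+1/4·2.366052≈0.979091
n=7: y≈0.979091, sp=1, e=sp−y≈0.020909; I≈1.556870, D=e−e_prev≈-0.010146; u=2·0.020909+3/2·1.556870+0·(-0.010146)≈2.377123; next y=2/5·0.979091+1/4·2.377123≈0.985917
n=8: y≈0.985917, sp=1, e=sp−y≈0.014083; I≈1.570953, D=e−e_prev≈-0.006826; u=2·0.014083+3/2·1.570953+0·(-0.006826)≈2.384595; next y=2/5·0.985917+1/4·2.384595≈0.990516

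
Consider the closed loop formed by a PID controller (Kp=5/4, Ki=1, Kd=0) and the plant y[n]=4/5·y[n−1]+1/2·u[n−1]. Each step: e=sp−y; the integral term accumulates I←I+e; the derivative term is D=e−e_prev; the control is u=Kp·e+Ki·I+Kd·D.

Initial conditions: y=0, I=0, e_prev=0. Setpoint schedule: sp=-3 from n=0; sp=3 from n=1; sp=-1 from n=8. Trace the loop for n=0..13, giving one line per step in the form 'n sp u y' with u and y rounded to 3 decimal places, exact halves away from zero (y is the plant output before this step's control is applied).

(exact arithmetic carried between steps; '≈' marks a value shown rounded to 6 d.p. or computed from one; I and e_prev carry over from the previous line; the table rounds u and y to 3 d.p., halves away from zero)
n=0: y=0, sp=-3, e=sp−y=-3; I=-3, D=e−e_prev=-3; u=5/4·(-3)+1·(-3)+0·(-3)=-6.75; next y=4/5·0+1/2·(-6.75)=-3.375
n=1: y=-3.375, sp=3, e=sp−y=6.375; I=3.375, D=e−e_prev=9.375; u=5/4·6.375+1·3.375+0·9.375=11.34375; next y=4/5·(-3.375)+1/2·11.34375=2.971875
n=2: y=2.971875, sp=3, e=sp−y=0.028125; I=3.403125, D=e−e_prev=-6.346875; u=5/4·0.028125+1·3.403125+0·(-6.346875)≈3.438281; next y=4/5·2.971875+1/2·3.438281≈4.096641
n=3: y≈4.096641, sp=3, e=sp−y≈-1.096641; I≈2.306484, D=e−e_prev≈-1.124766; u=5/4·(-1.096641)+1·2.306484+0·(-1.124766)≈0.935684; next y=4/5·4.096641+1/2·0.935684≈3.745154
n=4: y≈3.745154, sp=3, e=sp−y≈-0.745154; I≈1.561330, D=e−e_prev≈0.351486; u=5/4·(-0.745154)+1·1.561330+0·0.351486≈0.629887; next y=4/5·3.745154+1/2·0.629887≈3.311067
n=5: y≈3.311067, sp=3, e=sp−y≈-0.311067; I≈1.250263, D=e−e_prev≈0.434087; u=5/4·(-0.311067)+1·1.250263+0·0.434087≈0.861429; next y=4/5·3.311067+1/2·0.861429≈3.079568
n=6: y≈3.079568, sp=3, e=sp−y≈-0.079568; I≈1.170695, D=e−e_prev≈0.231499; u=5/4·(-0.079568)+1·1.170695+0·0.231499≈1.071234; next y=4/5·3.079568+1/2·1.071234≈2.999272
n=7: y≈2.999272, sp=3, e=sp−y≈0.000728; I≈1.171423, D=e−e_prev≈0.080296; u=5/4·0.000728+1·1.171423+0·0.080296≈1.172333; next y=4/5·2.999272+1/2·1.172333≈2.985584
n=8: y≈2.985584, sp=-1, e=sp−y≈-3.985584; I≈-2.814161, D=e−e_prev≈-3.986312; u=5/4·(-3.985584)+1·(-2.814161)+0·(-3.986312)≈-7.796141; next y=4/5·2.985584+1/2·(-7.796141)≈-1.509603
n=9: y≈-1.509603, sp=-1, e=sp−y≈0.509603; I≈-2.304558, D=e−e_prev≈4.495187; u=5/4·0.509603+1·(-2.304558)+0·4.495187≈-1.667554; next y=4/5·(-1.509603)+1/2·(-1.667554)≈-2.041459
n=10: y≈-2.041459, sp=-1, e=sp−y≈1.041459; I≈-1.263098, D=e−e_prev≈0.531856; u=5/4·1.041459+1·(-1.263098)+0·0.531856≈0.038726; next y=4/5·(-2.041459)+1/2·0.038726≈-1.613805
n=11: y≈-1.613805, sp=-1, e=sp−y≈0.613805; I≈-0.649294, D=e−e_prev≈-0.427655; u=5/4·0.613805+1·(-0.649294)+0·(-0.427655)≈0.117962; next y=4/5·(-1.613805)+1/2·0.117962≈-1.232063
n=12: y≈-1.232063, sp=-1, e=sp−y≈0.232063; I≈-0.417231, D=e−e_prev≈-0.381742; u=5/4·0.232063+1·(-0.417231)+0·(-0.381742)≈-0.127153; next y=4/5·(-1.232063)+1/2·(-0.127153)≈-1.049227
n=13: y≈-1.049227, sp=-1, e=sp−y≈0.049227; I≈-0.368005, D=e−e_prev≈-0.182836; u=5/4·0.049227+1·(-0.368005)+0·(-0.182836)≈-0.306471; next y=4/5·(-1.049227)+1/2·(-0.306471)≈-0.992617

0 -3 -6.750 0.000
1 3 11.344 -3.375
2 3 3.438 2.972
3 3 0.936 4.097
4 3 0.630 3.745
5 3 0.861 3.311
6 3 1.071 3.080
7 3 1.172 2.999
8 -1 -7.796 2.986
9 -1 -1.668 -1.510
10 -1 0.039 -2.041
11 -1 0.118 -1.614
12 -1 -0.127 -1.232
13 -1 -0.306 -1.049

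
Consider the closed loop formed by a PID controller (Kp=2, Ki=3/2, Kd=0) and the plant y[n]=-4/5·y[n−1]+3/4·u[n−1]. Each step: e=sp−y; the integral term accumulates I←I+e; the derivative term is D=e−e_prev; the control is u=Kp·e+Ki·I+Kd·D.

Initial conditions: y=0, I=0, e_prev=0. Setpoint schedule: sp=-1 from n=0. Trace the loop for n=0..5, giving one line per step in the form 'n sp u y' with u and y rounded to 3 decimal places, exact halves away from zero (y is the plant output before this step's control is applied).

0 -1 -3.500 0.000
1 -1 4.188 -2.625
2 -1 -20.905 5.241
3 -1 57.625 -19.871
4 -1 -190.522 59.116
5 -1 591.853 -190.184

(exact arithmetic carried between steps; '≈' marks a value shown rounded to 6 d.p. or computed from one; I and e_prev carry over from the previous line; the table rounds u and y to 3 d.p., halves away from zero)
n=0: y=0, sp=-1, e=sp−y=-1; I=-1, D=e−e_prev=-1; u=2·(-1)+3/2·(-1)+0·(-1)=-3.5; next y=-4/5·0+3/4·(-3.5)=-2.625
n=1: y=-2.625, sp=-1, e=sp−y=1.625; I=0.625, D=e−e_prev=2.625; u=2·1.625+3/2·0.625+0·2.625=4.1875; next y=-4/5·(-2.625)+3/4·4.1875=5.240625
n=2: y=5.240625, sp=-1, e=sp−y=-6.240625; I=-5.615625, D=e−e_prev=-7.865625; u=2·(-6.240625)+3/2·(-5.615625)+0·(-7.865625)≈-20.904688; next y=-4/5·5.240625+3/4·(-20.904688)≈-19.871016
n=3: y≈-19.871016, sp=-1, e=sp−y≈18.871016; I≈13.255391, D=e−e_prev≈25.111641; u=2·18.871016+3/2·13.255391+0·25.111641≈57.625117; next y=-4/5·(-19.871016)+3/4·57.625117≈59.115650
n=4: y≈59.115650, sp=-1, e=sp−y≈-60.115650; I≈-46.860260, D=e−e_prev≈-78.986666; u=2·(-60.115650)+3/2·(-46.860260)+0·(-78.986666)≈-190.521690; next y=-4/5·59.115650+3/4·(-190.521690)≈-190.183788
n=5: y≈-190.183788, sp=-1, e=sp−y≈189.183788; I≈142.323528, D=e−e_prev≈249.299439; u=2·189.183788+3/2·142.323528+0·249.299439≈591.852869; next y=-4/5·(-190.183788)+3/4·591.852869≈596.036682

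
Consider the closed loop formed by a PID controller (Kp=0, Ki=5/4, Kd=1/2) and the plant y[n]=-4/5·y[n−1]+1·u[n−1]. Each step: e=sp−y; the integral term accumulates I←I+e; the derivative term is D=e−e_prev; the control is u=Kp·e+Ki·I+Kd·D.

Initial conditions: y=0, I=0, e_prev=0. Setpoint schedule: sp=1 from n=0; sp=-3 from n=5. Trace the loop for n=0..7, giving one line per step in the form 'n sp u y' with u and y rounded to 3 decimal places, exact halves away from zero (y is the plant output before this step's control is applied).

(exact arithmetic carried between steps; '≈' marks a value shown rounded to 6 d.p. or computed from one; I and e_prev carry over from the previous line; the table rounds u and y to 3 d.p., halves away from zero)
n=0: y=0, sp=1, e=sp−y=1; I=1, D=e−e_prev=1; u=0·1+5/4·1+1/2·1=1.75; next y=-4/5·0+1·1.75=1.75
n=1: y=1.75, sp=1, e=sp−y=-0.75; I=0.25, D=e−e_prev=-1.75; u=0·(-0.75)+5/4·0.25+1/2·(-1.75)=-0.5625; next y=-4/5·1.75+1·(-0.5625)=-1.9625
n=2: y=-1.9625, sp=1, e=sp−y=2.9625; I=3.2125, D=e−e_prev=3.7125; u=0·2.9625+5/4·3.2125+1/2·3.7125=5.871875; next y=-4/5·(-1.9625)+1·5.871875=7.441875
n=3: y=7.441875, sp=1, e=sp−y=-6.441875; I=-3.229375, D=e−e_prev=-9.404375; u=0·(-6.441875)+5/4·(-3.229375)+1/2·(-9.404375)≈-8.738906; next y=-4/5·7.441875+1·(-8.738906)≈-14.692406
n=4: y≈-14.692406, sp=1, e=sp−y≈15.692406; I≈12.463031, D=e−e_prev≈22.134281; u=0·15.692406+5/4·12.463031+1/2·22.134281≈26.645930; next y=-4/5·(-14.692406)+1·26.645930≈38.399855
n=5: y≈38.399855, sp=-3, e=sp−y≈-41.399855; I≈-28.936823, D=e−e_prev≈-57.092261; u=0·(-41.399855)+5/4·(-28.936823)+1/2·(-57.092261)≈-64.717160; next y=-4/5·38.399855+1·(-64.717160)≈-95.437044
n=6: y≈-95.437044, sp=-3, e=sp−y≈92.437044; I≈63.500220, D=e−e_prev≈133.836898; u=0·92.437044+5/4·63.500220+1/2·133.836898≈146.293724; next y=-4/5·(-95.437044)+1·146.293724≈222.643359
n=7: y≈222.643359, sp=-3, e=sp−y≈-225.643359; I≈-162.143139, D=e−e_prev≈-318.080403; u=0·(-225.643359)+5/4·(-162.143139)+1/2·(-318.080403)≈-361.719125; next y=-4/5·222.643359+1·(-361.719125)≈-539.833812

0 1 1.750 0.000
1 1 -0.563 1.750
2 1 5.872 -1.963
3 1 -8.739 7.442
4 1 26.646 -14.692
5 -3 -64.717 38.400
6 -3 146.294 -95.437
7 -3 -361.719 222.643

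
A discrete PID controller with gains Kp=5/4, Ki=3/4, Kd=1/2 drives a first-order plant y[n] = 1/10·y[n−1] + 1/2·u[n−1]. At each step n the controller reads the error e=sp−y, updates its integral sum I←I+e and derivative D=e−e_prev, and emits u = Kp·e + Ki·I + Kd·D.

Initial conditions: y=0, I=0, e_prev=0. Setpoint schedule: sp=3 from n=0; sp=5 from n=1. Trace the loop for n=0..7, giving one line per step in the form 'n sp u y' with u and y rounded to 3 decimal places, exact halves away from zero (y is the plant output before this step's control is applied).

0 3 7.500 0.000
1 5 3.875 3.750
2 5 9.281 2.313
3 5 4.180 4.872
4 5 11.293 2.577
5 5 3.645 5.904
6 5 13.358 2.413
7 5 2.284 6.920

(exact arithmetic carried between steps; '≈' marks a value shown rounded to 6 d.p. or computed from one; I and e_prev carry over from the previous line; the table rounds u and y to 3 d.p., halves away from zero)
n=0: y=0, sp=3, e=sp−y=3; I=3, D=e−e_prev=3; u=5/4·3+3/4·3+1/2·3=7.5; next y=1/10·0+1/2·7.5=3.75
n=1: y=3.75, sp=5, e=sp−y=1.25; I=4.25, D=e−e_prev=-1.75; u=5/4·1.25+3/4·4.25+1/2·(-1.75)=3.875; next y=1/10·3.75+1/2·3.875=2.3125
n=2: y=2.3125, sp=5, e=sp−y=2.6875; I=6.9375, D=e−e_prev=1.4375; u=5/4·2.6875+3/4·6.9375+1/2·1.4375=9.28125; next y=1/10·2.3125+1/2·9.28125=4.871875
n=3: y=4.871875, sp=5, e=sp−y=0.128125; I=7.065625, D=e−e_prev=-2.559375; u=5/4·0.128125+3/4·7.065625+1/2·(-2.559375)≈4.179688; next y=1/10·4.871875+1/2·4.179688≈2.577031
n=4: y≈2.577031, sp=5, e=sp−y≈2.422969; I≈9.488594, D=e−e_prev≈2.294844; u=5/4·2.422969+3/4·9.488594+1/2·2.294844≈11.292578; next y=1/10·2.577031+1/2·11.292578≈5.903992
n=5: y≈5.903992, sp=5, e=sp−y≈-0.903992; I≈8.584602, D=e−e_prev≈-3.326961; u=5/4·(-0.903992)+3/4·8.584602+1/2·(-3.326961)≈3.644980; next y=1/10·5.903992+1/2·3.644980≈2.412889
n=6: y≈2.412889, sp=5, e=sp−y≈2.587111; I≈11.171712, D=e−e_prev≈3.491103; u=5/4·2.587111+3/4·11.171712+1/2·3.491103≈13.358224; next y=1/10·2.412889+1/2·13.358224≈6.920401
n=7: y≈6.920401, sp=5, e=sp−y≈-1.920401; I≈9.251311, D=e−e_prev≈-4.507511; u=5/4·(-1.920401)+3/4·9.251311+1/2·(-4.507511)≈2.284227; next y=1/10·6.920401+1/2·2.284227≈1.834154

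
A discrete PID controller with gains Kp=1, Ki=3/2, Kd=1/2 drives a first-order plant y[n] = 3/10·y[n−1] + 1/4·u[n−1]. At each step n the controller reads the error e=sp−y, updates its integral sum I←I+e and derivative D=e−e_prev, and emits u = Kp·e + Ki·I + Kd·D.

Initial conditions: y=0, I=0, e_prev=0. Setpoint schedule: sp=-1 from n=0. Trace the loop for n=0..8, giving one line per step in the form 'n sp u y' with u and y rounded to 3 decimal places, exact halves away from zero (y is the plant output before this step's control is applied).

(exact arithmetic carried between steps; '≈' marks a value shown rounded to 6 d.p. or computed from one; I and e_prev carry over from the previous line; the table rounds u and y to 3 d.p., halves away from zero)
n=0: y=0, sp=-1, e=sp−y=-1; I=-1, D=e−e_prev=-1; u=1·(-1)+3/2·(-1)+1/2·(-1)=-3; next y=3/10·0+1/4·(-3)=-0.75
n=1: y=-0.75, sp=-1, e=sp−y=-0.25; I=-1.25, D=e−e_prev=0.75; u=1·(-0.25)+3/2·(-1.25)+1/2·0.75=-1.75; next y=3/10·(-0.75)+1/4·(-1.75)=-0.6625
n=2: y=-0.6625, sp=-1, e=sp−y=-0.3375; I=-1.5875, D=e−e_prev=-0.0875; u=1·(-0.3375)+3/2·(-1.5875)+1/2·(-0.0875)=-2.7625; next y=3/10·(-0.6625)+1/4·(-2.7625)=-0.889375
n=3: y=-0.889375, sp=-1, e=sp−y=-0.110625; I=-1.698125, D=e−e_prev=0.226875; u=1·(-0.110625)+3/2·(-1.698125)+1/2·0.226875=-2.544375; next y=3/10·(-0.889375)+1/4·(-2.544375)≈-0.902906
n=4: y≈-0.902906, sp=-1, e=sp−y≈-0.097094; I≈-1.795219, D=e−e_prev≈0.013531; u=1·(-0.097094)+3/2·(-1.795219)+1/2·0.013531≈-2.783156; next y=3/10·(-0.902906)+1/4·(-2.783156)≈-0.966661
n=5: y≈-0.966661, sp=-1, e=sp−y≈-0.033339; I≈-1.828558, D=e−e_prev≈0.063755; u=1·(-0.033339)+3/2·(-1.828558)+1/2·0.063755≈-2.744298; next y=3/10·(-0.966661)+1/4·(-2.744298)≈-0.976073
n=6: y≈-0.976073, sp=-1, e=sp−y≈-0.023927; I≈-1.852485, D=e−e_prev≈0.009412; u=1·(-0.023927)+3/2·(-1.852485)+1/2·0.009412≈-2.797949; next y=3/10·(-0.976073)+1/4·(-2.797949)≈-0.992309
n=7: y≈-0.992309, sp=-1, e=sp−y≈-0.007691; I≈-1.860176, D=e−e_prev≈0.016236; u=1·(-0.007691)+3/2·(-1.860176)+1/2·0.016236≈-2.789837; next y=3/10·(-0.992309)+1/4·(-2.789837)≈-0.995152
n=8: y≈-0.995152, sp=-1, e=sp−y≈-0.004848; I≈-1.865024, D=e−e_prev≈0.002843; u=1·(-0.004848)+3/2·(-1.865024)+1/2·0.002843≈-2.800963; next y=3/10·(-0.995152)+1/4·(-2.800963)≈-0.998786

0 -1 -3.000 0.000
1 -1 -1.750 -0.750
2 -1 -2.763 -0.663
3 -1 -2.544 -0.889
4 -1 -2.783 -0.903
5 -1 -2.744 -0.967
6 -1 -2.798 -0.976
7 -1 -2.790 -0.992
8 -1 -2.801 -0.995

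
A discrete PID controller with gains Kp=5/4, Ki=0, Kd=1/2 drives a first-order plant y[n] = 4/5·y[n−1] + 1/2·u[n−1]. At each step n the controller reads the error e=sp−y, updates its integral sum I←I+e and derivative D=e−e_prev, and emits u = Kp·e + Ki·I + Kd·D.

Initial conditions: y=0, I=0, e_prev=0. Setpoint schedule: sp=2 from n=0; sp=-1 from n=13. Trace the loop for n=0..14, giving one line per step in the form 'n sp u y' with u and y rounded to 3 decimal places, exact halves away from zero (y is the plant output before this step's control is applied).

0 2 3.500 0.000
1 2 -0.563 1.750
2 2 1.417 1.119
3 2 0.253 1.604
4 2 0.835 1.409
5 2 0.501 1.545
6 2 0.671 1.486
7 2 0.575 1.525
8 2 0.625 1.507
9 2 0.597 1.518
10 2 0.611 1.513
11 2 0.603 1.516
12 2 0.608 1.515
13 -1 -4.645 1.515
14 -1 1.450 -1.110

(exact arithmetic carried between steps; '≈' marks a value shown rounded to 6 d.p. or computed from one; I and e_prev carry over from the previous line; the table rounds u and y to 3 d.p., halves away from zero)
n=0: y=0, sp=2, e=sp−y=2; I=2, D=e−e_prev=2; u=5/4·2+0·2+1/2·2=3.5; next y=4/5·0+1/2·3.5=1.75
n=1: y=1.75, sp=2, e=sp−y=0.25; I=2.25, D=e−e_prev=-1.75; u=5/4·0.25+0·2.25+1/2·(-1.75)=-0.5625; next y=4/5·1.75+1/2·(-0.5625)=1.11875
n=2: y=1.11875, sp=2, e=sp−y=0.88125; I=3.13125, D=e−e_prev=0.63125; u=5/4·0.88125+0·3.13125+1/2·0.63125≈1.417188; next y=4/5·1.11875+1/2·1.417188≈1.603594
n=3: y≈1.603594, sp=2, e=sp−y≈0.396406; I≈3.527656, D=e−e_prev≈-0.484844; u=5/4·0.396406+0·3.527656+1/2·(-0.484844)≈0.253086; next y=4/5·1.603594+1/2·0.253086≈1.409418
n=4: y≈1.409418, sp=2, e=sp−y≈0.590582; I≈4.118238, D=e−e_prev≈0.194176; u=5/4·0.590582+0·4.118238+1/2·0.194176≈0.835315; next y=4/5·1.409418+1/2·0.835315≈1.545192
n=5: y≈1.545192, sp=2, e=sp−y≈0.454808; I≈4.573046, D=e−e_prev≈-0.135774; u=5/4·0.454808+0·4.573046+1/2·(-0.135774)≈0.500623; next y=4/5·1.545192+1/2·0.500623≈1.486465
n=6: y≈1.486465, sp=2, e=sp−y≈0.513535; I≈5.086581, D=e−e_prev≈0.058727; u=5/4·0.513535+0·5.086581+1/2·0.058727≈0.671282; next y=4/5·1.486465+1/2·0.671282≈1.524813
n=7: y≈1.524813, sp=2, e=sp−y≈0.475187; I≈5.561768, D=e−e_prev≈-0.038348; u=5/4·0.475187+0·5.561768+1/2·(-0.038348)≈0.574810; next y=4/5·1.524813+1/2·0.574810≈1.507255
n=8: y≈1.507255, sp=2, e=sp−y≈0.492745; I≈6.054513, D=e−e_prev≈0.017558; u=5/4·0.492745+0·6.054513+1/2·0.017558≈0.624710; next y=4/5·1.507255+1/2·0.624710≈1.518159
n=9: y≈1.518159, sp=2, e=sp−y≈0.481841; I≈6.536354, D=e−e_prev≈-0.010904; u=5/4·0.481841+0·6.536354+1/2·(-0.010904)≈0.596849; next y=4/5·1.518159+1/2·0.596849≈1.512952
n=10: y≈1.512952, sp=2, e=sp−y≈0.487048; I≈7.023402, D=e−e_prev≈0.005207; u=5/4·0.487048+0·7.023402+1/2·0.005207≈0.611414; next y=4/5·1.512952+1/2·0.611414≈1.516068
n=11: y≈1.516068, sp=2, e=sp−y≈0.483932; I≈7.507333, D=e−e_prev≈-0.003117; u=5/4·0.483932+0·7.507333+1/2·(-0.003117)≈0.603356; next y=4/5·1.516068+1/2·0.603356≈1.514533
n=12: y≈1.514533, sp=2, e=sp−y≈0.485467; I≈7.992800, D=e−e_prev≈0.001536; u=5/4·0.485467+0·7.992800+1/2·0.001536≈0.607602; next y=4/5·1.514533+1/2·0.607602≈1.515427
n=13: y≈1.515427, sp=-1, e=sp−y≈-2.515427; I≈5.477373, D=e−e_prev≈-3.000894; u=5/4·(-2.515427)+0·5.477373+1/2·(-3.000894)≈-4.644731; next y=4/5·1.515427+1/2·(-4.644731)≈-1.110024
n=14: y≈-1.110024, sp=-1, e=sp−y≈0.110024; I≈5.587397, D=e−e_prev≈2.625451; u=5/4·0.110024+0·5.587397+1/2·2.625451≈1.450255; next y=4/5·(-1.110024)+1/2·1.450255≈-0.162891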